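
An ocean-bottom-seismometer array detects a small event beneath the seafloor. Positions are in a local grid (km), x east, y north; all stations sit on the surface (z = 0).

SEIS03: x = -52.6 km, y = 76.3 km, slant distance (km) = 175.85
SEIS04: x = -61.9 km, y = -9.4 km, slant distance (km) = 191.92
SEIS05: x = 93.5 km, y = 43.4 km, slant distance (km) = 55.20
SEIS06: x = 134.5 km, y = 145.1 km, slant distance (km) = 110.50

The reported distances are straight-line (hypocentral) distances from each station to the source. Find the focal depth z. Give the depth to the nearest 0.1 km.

Each station gives a sphere (x−x_i)² + (y−y_i)² + z² = d_i² (stations at z=0).
Subtracting the SEIS03 sphere from SEIS04 and SEIS05: z² cancels, leaving linear equations in x and y:
-18.6 x − 171.4 y = -10578.54
292.2 x − 65.8 y = 29913.54
Solving: x ≈ 113.498, y ≈ 49.402 km (keep extra digits for the depth step; rounded: 113.5, 49.4).
Then from the SEIS03 sphere: z² = 175.85² − (x + 52.6)² − (y − 76.3)² with x = 113.498, y = 49.402, so z ≈ 51.100 ≈ 51.1 km.

z ≈ 51.1 km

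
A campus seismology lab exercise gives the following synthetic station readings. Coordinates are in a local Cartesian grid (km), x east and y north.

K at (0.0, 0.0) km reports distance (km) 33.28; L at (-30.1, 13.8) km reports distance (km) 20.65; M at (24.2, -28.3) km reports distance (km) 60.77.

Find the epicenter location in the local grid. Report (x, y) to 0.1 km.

Circle about each station: x² + y² = 33.28²; (x + 30.1)² + (y − 13.8)² = 20.65²; (x − 24.2)² + (y + 28.3)² = 60.77².
Subtracting the K equation from the L and M equations removes the quadratic terms:
-60.2 x + 27.6 y = 1777.59
48.4 x − 56.6 y = -1198.90
Solving the 2×2 system: x ≈ -32.6, y ≈ -6.7 km.
Check against K (with the unrounded x, y): √(x²+y²) = 33.28 ≈ 33.28 km. ✓

(-32.6, -6.7)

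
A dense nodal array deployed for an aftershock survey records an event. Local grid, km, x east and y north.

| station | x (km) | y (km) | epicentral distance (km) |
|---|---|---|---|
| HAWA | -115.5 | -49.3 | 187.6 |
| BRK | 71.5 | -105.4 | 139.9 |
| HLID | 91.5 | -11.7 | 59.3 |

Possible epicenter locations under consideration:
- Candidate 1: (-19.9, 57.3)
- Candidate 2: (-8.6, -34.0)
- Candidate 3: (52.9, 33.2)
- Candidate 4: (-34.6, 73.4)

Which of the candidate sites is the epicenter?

For each candidate, compare |candidate − station| to the reported distance:
Candidate 1: residuals HAWA 44.4, BRK 46.7, HLID 71.7 → max 71.7 km
Candidate 2: residuals HAWA 79.6, BRK 32.6, HLID 43.3 → max 79.6 km
Candidate 3: residuals HAWA 0.1, BRK 0.1, HLID 0.1 → max 0.1 km
Candidate 4: residuals HAWA 40.6, BRK 68.0, HLID 92.8 → max 92.8 km
Only Candidate 3 has all residuals ≈ 0.

Candidate 3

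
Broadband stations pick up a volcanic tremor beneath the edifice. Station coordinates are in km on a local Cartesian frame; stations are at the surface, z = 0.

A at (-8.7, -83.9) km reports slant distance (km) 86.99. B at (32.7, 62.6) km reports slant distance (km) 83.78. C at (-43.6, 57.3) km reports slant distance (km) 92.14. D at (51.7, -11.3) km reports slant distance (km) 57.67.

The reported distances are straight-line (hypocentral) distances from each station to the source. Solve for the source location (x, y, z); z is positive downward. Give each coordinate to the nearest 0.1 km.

Each station gives a sphere (x−x_i)² + (y−y_i)² + z² = d_i² (stations at z=0).
Subtracting the A sphere from B and C: z² cancels, leaving linear equations in x and y:
82.8 x + 293.0 y = -1578.68
-69.8 x + 282.4 y = -2853.17
Solving: x ≈ 8.901, y ≈ -7.903 km (keep extra digits for the depth step; rounded: 8.9, -7.9).
Then from the A sphere: z² = 86.99² − (x + 8.7)² − (y + 83.9)² with x = 8.901, y = -7.903, so z ≈ 38.496 ≈ 38.5 km.

(8.9, -7.9, 38.5)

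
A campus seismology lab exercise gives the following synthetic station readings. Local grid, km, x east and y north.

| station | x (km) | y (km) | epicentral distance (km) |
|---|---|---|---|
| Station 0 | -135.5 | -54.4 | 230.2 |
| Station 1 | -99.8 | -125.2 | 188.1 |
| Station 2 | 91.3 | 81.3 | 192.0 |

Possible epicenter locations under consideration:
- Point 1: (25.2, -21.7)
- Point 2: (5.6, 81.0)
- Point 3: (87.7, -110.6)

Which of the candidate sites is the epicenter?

For each candidate, compare |candidate − station| to the reported distance:
Point 1: residuals Station 0 66.2, Station 1 25.8, Station 2 69.6 → max 69.6 km
Point 2: residuals Station 0 34.6, Station 1 43.5, Station 2 106.3 → max 106.3 km
Point 3: residuals Station 0 0.0, Station 1 0.0, Station 2 0.1 → max 0.1 km
Only Point 3 has all residuals ≈ 0.

Point 3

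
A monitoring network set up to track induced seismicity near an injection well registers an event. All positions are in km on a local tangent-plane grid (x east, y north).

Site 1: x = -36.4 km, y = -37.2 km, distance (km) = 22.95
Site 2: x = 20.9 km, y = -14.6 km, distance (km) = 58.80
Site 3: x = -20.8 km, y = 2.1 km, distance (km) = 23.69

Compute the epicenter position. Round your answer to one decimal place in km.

Circle about each station: (x + 36.4)² + (y + 37.2)² = 22.95²; (x − 20.9)² + (y + 14.6)² = 58.80²; (x + 20.8)² + (y − 2.1)² = 23.69².
Subtracting the Site 1 equation from the Site 2 and Site 3 equations removes the quadratic terms:
114.6 x + 45.2 y = -4989.57
31.2 x + 78.6 y = -2306.26
Solving the 2×2 system: x ≈ -37.9, y ≈ -14.3 km.

-37.9 km east, -14.3 km north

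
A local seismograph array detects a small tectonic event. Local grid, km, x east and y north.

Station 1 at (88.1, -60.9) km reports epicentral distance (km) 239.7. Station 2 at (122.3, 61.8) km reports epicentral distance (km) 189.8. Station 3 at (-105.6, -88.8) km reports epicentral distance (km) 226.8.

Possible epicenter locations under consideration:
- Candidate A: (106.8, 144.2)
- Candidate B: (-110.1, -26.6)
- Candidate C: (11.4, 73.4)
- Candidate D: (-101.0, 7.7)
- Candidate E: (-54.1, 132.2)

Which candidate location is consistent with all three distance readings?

For each candidate, compare |candidate − station| to the reported distance:
Candidate A: residuals Station 1 33.7, Station 2 106.0, Station 3 88.5 → max 106.0 km
Candidate B: residuals Station 1 38.6, Station 2 58.8, Station 3 164.4 → max 164.4 km
Candidate C: residuals Station 1 85.0, Station 2 78.3, Station 3 26.8 → max 85.0 km
Candidate D: residuals Station 1 38.5, Station 2 40.0, Station 3 130.2 → max 130.2 km
Candidate E: residuals Station 1 0.1, Station 2 0.1, Station 3 0.1 → max 0.1 km
Only Candidate E has all residuals ≈ 0.

Candidate E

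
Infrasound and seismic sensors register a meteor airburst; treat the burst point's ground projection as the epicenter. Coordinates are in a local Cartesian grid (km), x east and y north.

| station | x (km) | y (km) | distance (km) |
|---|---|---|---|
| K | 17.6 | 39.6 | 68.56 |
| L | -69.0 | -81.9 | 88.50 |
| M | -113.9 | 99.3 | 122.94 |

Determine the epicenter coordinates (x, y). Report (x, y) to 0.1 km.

Circle about each station: (x − 17.6)² + (y − 39.6)² = 68.56²; (x + 69.0)² + (y + 81.9)² = 88.50²; (x + 113.9)² + (y − 99.3)² = 122.94².
Subtracting pairs of circle equations eliminates x²+y² and gives linear equations (the radical axes):
-173.2 x − 243.0 y = 6458.91
-263.0 x + 119.4 y = 10542.01
Solving the 2×2 system: x ≈ -39.4, y ≈ 1.5 km.

x ≈ -39.4 km, y ≈ 1.5 km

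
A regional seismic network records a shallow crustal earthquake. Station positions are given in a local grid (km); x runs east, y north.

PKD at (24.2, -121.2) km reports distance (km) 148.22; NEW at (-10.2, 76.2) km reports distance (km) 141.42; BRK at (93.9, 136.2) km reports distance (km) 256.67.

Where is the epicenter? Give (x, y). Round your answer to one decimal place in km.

Circle about each station: (x − 24.2)² + (y + 121.2)² = 148.22²; (x + 10.2)² + (y − 76.2)² = 141.42²; (x − 93.9)² + (y − 136.2)² = 256.67².
Subtracting pairs of circle equations eliminates x²+y² and gives linear equations (the radical axes):
-68.8 x + 394.8 y = -7395.05
139.4 x + 514.8 y = -31817.75
Solving the 2×2 system: x ≈ -96.8, y ≈ -35.6 km.

(-96.8, -35.6)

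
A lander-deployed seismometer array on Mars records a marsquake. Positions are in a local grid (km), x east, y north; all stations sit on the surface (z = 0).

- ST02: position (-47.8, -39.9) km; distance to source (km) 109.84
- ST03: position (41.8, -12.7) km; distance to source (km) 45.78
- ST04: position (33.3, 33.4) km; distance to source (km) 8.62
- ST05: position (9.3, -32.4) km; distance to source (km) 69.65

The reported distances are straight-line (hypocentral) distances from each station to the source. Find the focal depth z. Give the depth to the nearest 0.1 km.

Each station gives a sphere (x−x_i)² + (y−y_i)² + z² = d_i² (stations at z=0).
Subtracting the ST02 sphere from ST03 and ST04: z² cancels, leaving linear equations in x and y:
179.2 x + 54.4 y = 8000.70
162.2 x + 146.6 y = 10338.12
Solving: x ≈ 34.992, y ≈ 31.804 km (keep extra digits for the depth step; rounded: 35.0, 31.8).
Then from the ST02 sphere: z² = 109.84² − (x + 47.8)² − (y + 39.9)² with x = 34.992, y = 31.804, so z ≈ 8.297 ≈ 8.3 km.
Check against ST05 (with the unrounded solution): distance 69.65 ≈ 69.65 km. ✓

z ≈ 8.3 km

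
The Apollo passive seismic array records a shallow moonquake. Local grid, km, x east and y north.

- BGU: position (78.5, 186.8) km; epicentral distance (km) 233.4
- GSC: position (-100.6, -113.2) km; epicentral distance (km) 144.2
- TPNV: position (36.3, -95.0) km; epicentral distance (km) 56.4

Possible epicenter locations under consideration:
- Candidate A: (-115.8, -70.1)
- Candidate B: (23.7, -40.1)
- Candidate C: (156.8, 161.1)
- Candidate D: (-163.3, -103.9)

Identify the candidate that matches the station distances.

Candidate B

For each candidate, compare |candidate − station| to the reported distance:
Candidate A: residuals BGU 88.7, GSC 98.5, TPNV 97.7 → max 98.5 km
Candidate B: residuals BGU 0.0, GSC 0.0, TPNV 0.1 → max 0.1 km
Candidate C: residuals BGU 151.0, GSC 232.0, TPNV 226.6 → max 232.0 km
Candidate D: residuals BGU 144.7, GSC 80.8, TPNV 143.4 → max 144.7 km
Only Candidate B has all residuals ≈ 0.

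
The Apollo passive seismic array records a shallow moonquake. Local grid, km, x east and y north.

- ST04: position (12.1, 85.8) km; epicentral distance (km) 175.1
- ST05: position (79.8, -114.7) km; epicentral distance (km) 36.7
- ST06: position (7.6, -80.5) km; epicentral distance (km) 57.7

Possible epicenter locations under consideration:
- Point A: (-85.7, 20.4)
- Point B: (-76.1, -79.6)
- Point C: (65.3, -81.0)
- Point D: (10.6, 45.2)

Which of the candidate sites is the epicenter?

Point C

For each candidate, compare |candidate − station| to the reported distance:
Point A: residuals ST04 57.4, ST05 176.9, ST06 79.7 → max 176.9 km
Point B: residuals ST04 12.3, ST05 123.1, ST06 26.0 → max 123.1 km
Point C: residuals ST04 0.0, ST05 0.0, ST06 0.0 → max 0.0 km
Point D: residuals ST04 134.5, ST05 137.5, ST06 68.0 → max 137.5 km
Only Point C has all residuals ≈ 0.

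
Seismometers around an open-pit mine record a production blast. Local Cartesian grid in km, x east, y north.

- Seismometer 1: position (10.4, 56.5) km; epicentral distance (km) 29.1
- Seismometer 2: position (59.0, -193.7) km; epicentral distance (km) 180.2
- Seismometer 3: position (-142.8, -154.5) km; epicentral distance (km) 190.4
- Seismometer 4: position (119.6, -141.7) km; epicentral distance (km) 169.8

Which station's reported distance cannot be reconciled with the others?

Seismometer 1

Solve using three stations at a time. Using Seismometer 2, Seismometer 3, Seismometer 4 (subtract circle equations pairwise → linear system) gives (x, y) ≈ (-3.5, -24.6).
Distances from that point to each station vs reported:
  Seismometer 1: calculated 82.2 vs reported 29.1 → residual 53.1 km
  Seismometer 2: calculated 180.3 vs reported 180.2 → residual 0.1 km
  Seismometer 3: calculated 190.5 vs reported 190.4 → residual 0.1 km
  Seismometer 4: calculated 169.9 vs reported 169.8 → residual 0.1 km
Seismometer 2, Seismometer 3, Seismometer 4 are mutually consistent (residuals ≈ 0); Seismometer 1 is off by 53.1 km.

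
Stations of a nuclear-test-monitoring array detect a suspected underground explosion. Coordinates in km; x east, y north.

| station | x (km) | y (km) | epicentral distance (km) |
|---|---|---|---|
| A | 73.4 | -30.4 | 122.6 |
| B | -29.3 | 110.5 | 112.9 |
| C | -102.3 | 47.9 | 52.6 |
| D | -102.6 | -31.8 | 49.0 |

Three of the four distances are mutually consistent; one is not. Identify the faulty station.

Solve using three stations at a time. Using B, C, D (subtract circle equations pairwise → linear system) gives (x, y) ≈ (-71.1, 5.6).
Distances from that point to each station vs reported:
  A: calculated 148.9 vs reported 122.6 → residual 26.3 km
  B: calculated 112.9 vs reported 112.9 → residual 0.0 km
  C: calculated 52.5 vs reported 52.6 → residual 0.1 km
  D: calculated 48.9 vs reported 49.0 → residual 0.1 km
B, C, D are mutually consistent (residuals ≈ 0); A is off by 26.3 km.

A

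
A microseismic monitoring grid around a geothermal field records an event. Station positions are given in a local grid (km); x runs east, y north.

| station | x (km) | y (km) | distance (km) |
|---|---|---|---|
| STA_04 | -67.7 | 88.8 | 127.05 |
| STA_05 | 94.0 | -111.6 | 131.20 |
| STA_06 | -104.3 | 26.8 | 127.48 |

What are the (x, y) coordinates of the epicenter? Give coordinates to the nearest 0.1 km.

Circle about each station: (x + 67.7)² + (y − 88.8)² = 127.05²; (x − 94.0)² + (y + 111.6)² = 131.20²; (x + 104.3)² + (y − 26.8)² = 127.48².
Subtracting pairs of circle equations eliminates x²+y² and gives linear equations (the radical axes):
323.4 x − 400.8 y = 7750.09
-73.2 x − 124.0 y = -981.45
Solving the 2×2 system: x ≈ 19.5, y ≈ -3.6 km.

x ≈ 19.5 km, y ≈ -3.6 km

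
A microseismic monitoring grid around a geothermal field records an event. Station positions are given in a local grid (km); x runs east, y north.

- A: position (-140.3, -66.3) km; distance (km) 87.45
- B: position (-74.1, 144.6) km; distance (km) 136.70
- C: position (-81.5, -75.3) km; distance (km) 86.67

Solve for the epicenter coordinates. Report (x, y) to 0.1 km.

Circle about each station: (x + 140.3)² + (y + 66.3)² = 87.45²; (x + 74.1)² + (y − 144.6)² = 136.70²; (x + 81.5)² + (y + 75.3)² = 86.67².
Subtracting the A equation from the B and C equations removes the quadratic terms:
132.4 x + 421.8 y = -8719.20
117.6 x − 18.0 y = -11631.63
Solving the 2×2 system: x ≈ -97.4, y ≈ 9.9 km.

(-97.4, 9.9)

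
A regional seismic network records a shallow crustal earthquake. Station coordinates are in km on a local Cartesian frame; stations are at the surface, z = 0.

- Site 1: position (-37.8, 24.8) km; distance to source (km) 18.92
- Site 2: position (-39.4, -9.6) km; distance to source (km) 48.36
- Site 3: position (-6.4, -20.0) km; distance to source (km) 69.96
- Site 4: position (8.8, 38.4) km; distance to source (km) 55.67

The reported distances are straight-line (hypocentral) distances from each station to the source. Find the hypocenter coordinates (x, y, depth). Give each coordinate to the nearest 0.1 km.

Each station gives a sphere (x−x_i)² + (y−y_i)² + z² = d_i² (stations at z=0).
Subtracting the Site 1 sphere from Site 2 and Site 3: z² cancels, leaving linear equations in x and y:
-3.2 x − 68.8 y = -2380.08
62.8 x − 89.6 y = -6139.36
Solving: x ≈ -45.391, y ≈ 36.705 km (keep extra digits for the depth step; rounded: -45.4, 36.7).
Then from the Site 1 sphere: z² = 18.92² − (x + 37.8)² − (y − 24.8)² with x = -45.391, y = 36.705, so z ≈ 12.594 ≈ 12.6 km.

(-45.4, 36.7, 12.6)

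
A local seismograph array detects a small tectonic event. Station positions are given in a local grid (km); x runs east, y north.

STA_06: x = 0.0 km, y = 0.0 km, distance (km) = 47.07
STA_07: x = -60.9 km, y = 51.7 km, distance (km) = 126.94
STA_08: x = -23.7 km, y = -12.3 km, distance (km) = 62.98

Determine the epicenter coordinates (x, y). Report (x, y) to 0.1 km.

37.0 km east, -29.1 km north

Circle about each station: x² + y² = 47.07²; (x + 60.9)² + (y − 51.7)² = 126.94²; (x + 23.7)² + (y + 12.3)² = 62.98².
Subtracting the STA_06 equation from the STA_07 and STA_08 equations removes the quadratic terms:
-121.8 x + 103.4 y = -7516.48
-47.4 x − 24.6 y = -1037.92
Solving the 2×2 system: x ≈ 37.0, y ≈ -29.1 km.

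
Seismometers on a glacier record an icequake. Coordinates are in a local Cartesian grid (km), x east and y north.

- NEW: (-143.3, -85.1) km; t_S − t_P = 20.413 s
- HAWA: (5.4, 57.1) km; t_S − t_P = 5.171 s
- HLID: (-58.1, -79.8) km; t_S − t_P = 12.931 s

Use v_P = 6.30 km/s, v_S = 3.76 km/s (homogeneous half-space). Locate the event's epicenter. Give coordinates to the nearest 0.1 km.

Distance from S−P lag: d = Δt · v_P v_S / (v_P − v_S) = Δt · (6.30·3.76)/(6.30−3.76) ≈ 9.3260·Δt.
So d_NEW = 190.37, d_HAWA = 48.22, d_HLID = 120.59 km.
Circle about each station: (x + 143.3)² + (y + 85.1)² = 190.37²; (x − 5.4)² + (y − 57.1)² = 48.22²; (x + 58.1)² + (y + 79.8)² = 120.59².
Subtracting pairs of circle equations eliminates x²+y² and gives linear equations (the radical axes):
297.4 x + 284.4 y = 9428.24
170.4 x + 10.6 y = 3665.54
Solving the 2×2 system: x ≈ 20.8, y ≈ 11.4 km.
Check against NEW (with the unrounded x, y): √((x + 143.3)²+(y + 85.1)²) = 190.37 ≈ 190.37 km. ✓

(20.8, 11.4)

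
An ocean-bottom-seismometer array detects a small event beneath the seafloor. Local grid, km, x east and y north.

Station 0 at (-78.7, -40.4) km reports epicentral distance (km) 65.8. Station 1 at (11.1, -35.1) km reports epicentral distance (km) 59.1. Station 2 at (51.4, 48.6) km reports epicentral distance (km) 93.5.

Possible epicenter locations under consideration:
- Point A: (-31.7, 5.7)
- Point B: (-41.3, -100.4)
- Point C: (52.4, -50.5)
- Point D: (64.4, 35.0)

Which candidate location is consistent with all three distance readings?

Point A

For each candidate, compare |candidate − station| to the reported distance:
Point A: residuals Station 0 0.0, Station 1 0.0, Station 2 0.0 → max 0.0 km
Point B: residuals Station 0 4.9, Station 1 24.6, Station 2 82.0 → max 82.0 km
Point C: residuals Station 0 65.7, Station 1 15.0, Station 2 5.6 → max 65.7 km
Point D: residuals Station 0 95.9, Station 1 29.0, Station 2 74.7 → max 95.9 km
Only Point A has all residuals ≈ 0.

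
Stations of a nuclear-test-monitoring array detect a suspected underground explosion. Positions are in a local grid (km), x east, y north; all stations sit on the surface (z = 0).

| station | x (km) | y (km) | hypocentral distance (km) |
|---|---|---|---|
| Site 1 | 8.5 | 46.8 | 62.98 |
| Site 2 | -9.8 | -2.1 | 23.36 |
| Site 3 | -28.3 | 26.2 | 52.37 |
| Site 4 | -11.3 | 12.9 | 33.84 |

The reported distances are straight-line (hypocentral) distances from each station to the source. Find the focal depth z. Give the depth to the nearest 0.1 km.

Each station gives a sphere (x−x_i)² + (y−y_i)² + z² = d_i² (stations at z=0).
Subtracting the Site 1 sphere from Site 2 and Site 3: z² cancels, leaving linear equations in x and y:
-36.6 x − 97.8 y = 1258.75
-73.6 x − 41.2 y = 448.70
Solving: x ≈ 1.402, y ≈ -13.395 km (keep extra digits for the depth step; rounded: 1.4, -13.4).
Then from the Site 1 sphere: z² = 62.98² − (x − 8.5)² − (y − 46.8)² with x = 1.402, y = -13.395, so z ≈ 17.107 ≈ 17.1 km.

depth ≈ 17.1 km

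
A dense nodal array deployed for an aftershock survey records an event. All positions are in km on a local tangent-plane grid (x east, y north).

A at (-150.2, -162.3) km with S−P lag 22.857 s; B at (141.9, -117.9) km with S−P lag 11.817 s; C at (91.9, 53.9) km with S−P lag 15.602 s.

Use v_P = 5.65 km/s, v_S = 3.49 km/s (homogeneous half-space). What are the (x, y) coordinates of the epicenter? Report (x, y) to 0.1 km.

Distance from S−P lag: d = Δt · v_P v_S / (v_P − v_S) = Δt · (5.65·3.49)/(5.65−3.49) ≈ 9.1289·Δt.
So d_A = 208.66, d_B = 107.88, d_C = 142.43 km.
Circle about each station: (x + 150.2)² + (y + 162.3)² = 208.66²; (x − 141.9)² + (y + 117.9)² = 107.88²; (x − 91.9)² + (y − 53.9)² = 142.43².
Subtracting pairs of circle equations eliminates x²+y² and gives linear equations (the radical axes):
584.2 x + 88.8 y = 17035.59
484.2 x + 432.4 y = -14297.82
Solving the 2×2 system: x ≈ 41.2, y ≈ -79.2 km.

41.2 km east, -79.2 km north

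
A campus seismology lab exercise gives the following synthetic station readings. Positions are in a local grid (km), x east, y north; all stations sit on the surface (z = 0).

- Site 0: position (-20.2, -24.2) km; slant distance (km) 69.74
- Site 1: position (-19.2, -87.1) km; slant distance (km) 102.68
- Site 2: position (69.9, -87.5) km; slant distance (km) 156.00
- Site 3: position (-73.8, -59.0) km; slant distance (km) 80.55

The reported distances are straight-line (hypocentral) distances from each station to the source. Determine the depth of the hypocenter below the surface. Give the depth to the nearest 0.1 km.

60.8 km

Each station gives a sphere (x−x_i)² + (y−y_i)² + z² = d_i² (stations at z=0).
Subtracting the Site 0 sphere from Site 1 and Site 2: z² cancels, leaving linear equations in x and y:
2.0 x − 125.8 y = 1281.86
180.2 x − 126.6 y = -7923.75
Solving: x ≈ -51.708, y ≈ -11.012 km (keep extra digits for the depth step; rounded: -51.7, -11.0).
Then from the Site 0 sphere: z² = 69.74² − (x + 20.2)² − (y + 24.2)² with x = -51.708, y = -11.012, so z ≈ 60.803 ≈ 60.8 km.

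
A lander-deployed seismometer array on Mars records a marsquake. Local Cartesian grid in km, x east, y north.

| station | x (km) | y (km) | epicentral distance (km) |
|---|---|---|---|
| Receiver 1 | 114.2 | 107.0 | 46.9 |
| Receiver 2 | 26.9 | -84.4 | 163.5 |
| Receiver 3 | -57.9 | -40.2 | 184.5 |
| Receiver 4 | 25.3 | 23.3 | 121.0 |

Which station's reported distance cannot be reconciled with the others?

Solve using three stations at a time. Using Receiver 1, Receiver 2, Receiver 3 (subtract circle equations pairwise → linear system) gives (x, y) ≈ (93.8, 64.8).
Distances from that point to each station vs reported:
  Receiver 1: calculated 46.9 vs reported 46.9 → residual 0.0 km
  Receiver 2: calculated 163.5 vs reported 163.5 → residual 0.0 km
  Receiver 3: calculated 184.5 vs reported 184.5 → residual 0.0 km
  Receiver 4: calculated 80.1 vs reported 121.0 → residual 40.9 km
Receiver 1, Receiver 2, Receiver 3 are mutually consistent (residuals ≈ 0); Receiver 4 is off by 40.9 km.

Receiver 4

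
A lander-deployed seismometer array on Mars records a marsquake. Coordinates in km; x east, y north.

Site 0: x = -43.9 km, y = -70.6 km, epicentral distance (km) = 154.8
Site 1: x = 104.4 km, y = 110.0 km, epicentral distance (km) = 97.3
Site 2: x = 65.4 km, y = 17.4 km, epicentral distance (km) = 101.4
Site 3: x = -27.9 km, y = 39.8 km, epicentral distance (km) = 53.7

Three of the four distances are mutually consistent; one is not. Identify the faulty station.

Site 2

Solve using three stations at a time. Using Site 0, Site 1, Site 3 (subtract circle equations pairwise → linear system) gives (x, y) ≈ (14.5, 72.8).
Distances from that point to each station vs reported:
  Site 0: calculated 154.8 vs reported 154.8 → residual 0.0 km
  Site 1: calculated 97.3 vs reported 97.3 → residual 0.0 km
  Site 2: calculated 75.2 vs reported 101.4 → residual 26.2 km
  Site 3: calculated 53.7 vs reported 53.7 → residual 0.0 km
Site 0, Site 1, Site 3 are mutually consistent (residuals ≈ 0); Site 2 is off by 26.2 km.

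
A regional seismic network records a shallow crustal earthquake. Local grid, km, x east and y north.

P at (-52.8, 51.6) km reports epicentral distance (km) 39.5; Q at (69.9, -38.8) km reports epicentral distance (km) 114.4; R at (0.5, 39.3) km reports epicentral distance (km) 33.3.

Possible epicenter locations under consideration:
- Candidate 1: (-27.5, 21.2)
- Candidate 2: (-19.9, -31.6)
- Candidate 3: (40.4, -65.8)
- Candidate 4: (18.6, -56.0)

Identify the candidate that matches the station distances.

For each candidate, compare |candidate − station| to the reported distance:
Candidate 1: residuals P 0.1, Q 0.0, R 0.0 → max 0.1 km
Candidate 2: residuals P 50.0, Q 24.3, R 40.5 → max 50.0 km
Candidate 3: residuals P 110.4, Q 74.4, R 79.1 → max 110.4 km
Candidate 4: residuals P 89.6, Q 60.3, R 63.7 → max 89.6 km
Only Candidate 1 has all residuals ≈ 0.

Candidate 1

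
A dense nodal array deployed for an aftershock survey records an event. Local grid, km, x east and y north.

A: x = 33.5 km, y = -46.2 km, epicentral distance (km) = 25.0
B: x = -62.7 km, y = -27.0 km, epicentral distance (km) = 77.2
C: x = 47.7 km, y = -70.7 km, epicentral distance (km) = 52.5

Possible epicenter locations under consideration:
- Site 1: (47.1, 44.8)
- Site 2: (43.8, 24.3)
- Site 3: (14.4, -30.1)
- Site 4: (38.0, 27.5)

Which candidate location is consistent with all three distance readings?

Site 3

For each candidate, compare |candidate − station| to the reported distance:
Site 1: residuals A 67.0, B 54.0, C 63.0 → max 67.0 km
Site 2: residuals A 46.2, B 41.0, C 42.6 → max 46.2 km
Site 3: residuals A 0.0, B 0.0, C 0.0 → max 0.0 km
Site 4: residuals A 48.8, B 37.3, C 46.2 → max 48.8 km
Only Site 3 has all residuals ≈ 0.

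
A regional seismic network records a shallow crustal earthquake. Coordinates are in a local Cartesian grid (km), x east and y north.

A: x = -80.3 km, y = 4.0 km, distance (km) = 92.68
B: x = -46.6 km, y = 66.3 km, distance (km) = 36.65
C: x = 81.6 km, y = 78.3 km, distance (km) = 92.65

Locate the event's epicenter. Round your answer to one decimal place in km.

-10.0 km east, 64.4 km north

Circle about each station: (x + 80.3)² + (y − 4.0)² = 92.68²; (x + 46.6)² + (y − 66.3)² = 36.65²; (x − 81.6)² + (y − 78.3)² = 92.65².
Subtracting the A equation from the B and C equations removes the quadratic terms:
67.4 x + 124.6 y = 7349.52
323.8 x + 148.6 y = 6330.92
Solving the 2×2 system: x ≈ -10.0, y ≈ 64.4 km.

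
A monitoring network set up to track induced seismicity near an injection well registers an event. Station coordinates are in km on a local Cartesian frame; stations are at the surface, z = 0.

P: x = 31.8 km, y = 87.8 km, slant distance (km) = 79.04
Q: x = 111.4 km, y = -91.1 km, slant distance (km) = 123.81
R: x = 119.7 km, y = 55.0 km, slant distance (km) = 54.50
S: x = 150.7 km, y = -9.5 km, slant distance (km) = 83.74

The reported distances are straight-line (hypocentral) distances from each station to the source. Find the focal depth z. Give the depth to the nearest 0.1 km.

z ≈ 19.5 km

Each station gives a sphere (x−x_i)² + (y−y_i)² + z² = d_i² (stations at z=0).
Subtracting the P sphere from Q and R: z² cancels, leaving linear equations in x and y:
159.2 x − 357.8 y = 2907.50
175.8 x − 65.6 y = 11910.08
Solving: x ≈ 77.600, y ≈ 26.401 km (keep extra digits for the depth step; rounded: 77.6, 26.4).
Then from the P sphere: z² = 79.04² − (x − 31.8)² − (y − 87.8)² with x = 77.600, y = 26.401, so z ≈ 19.490 ≈ 19.5 km.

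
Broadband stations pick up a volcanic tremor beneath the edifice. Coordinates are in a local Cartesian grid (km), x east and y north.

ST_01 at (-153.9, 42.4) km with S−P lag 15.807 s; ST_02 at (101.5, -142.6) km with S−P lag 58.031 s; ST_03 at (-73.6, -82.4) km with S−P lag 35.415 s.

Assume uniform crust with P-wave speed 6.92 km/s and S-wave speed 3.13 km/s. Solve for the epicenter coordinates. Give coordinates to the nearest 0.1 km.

-104.0 km east, 117.7 km north

Distance from S−P lag: d = Δt · v_P v_S / (v_P − v_S) = Δt · (6.92·3.13)/(6.92−3.13) ≈ 5.7149·Δt.
So d_ST_01 = 90.34, d_ST_02 = 331.64, d_ST_03 = 202.39 km.
Circle about each station: (x + 153.9)² + (y − 42.4)² = 90.34²; (x − 101.5)² + (y + 142.6)² = 331.64²; (x + 73.6)² + (y + 82.4)² = 202.39².
Subtracting pairs of circle equations eliminates x²+y² and gives linear equations (the radical axes):
510.8 x − 370.0 y = -96669.73
160.6 x − 249.6 y = -46076.65
Solving the 2×2 system: x ≈ -104.0, y ≈ 117.7 km.
Check against ST_01 (with the unrounded x, y): √((x + 153.9)²+(y − 42.4)²) = 90.31 ≈ 90.34 km. ✓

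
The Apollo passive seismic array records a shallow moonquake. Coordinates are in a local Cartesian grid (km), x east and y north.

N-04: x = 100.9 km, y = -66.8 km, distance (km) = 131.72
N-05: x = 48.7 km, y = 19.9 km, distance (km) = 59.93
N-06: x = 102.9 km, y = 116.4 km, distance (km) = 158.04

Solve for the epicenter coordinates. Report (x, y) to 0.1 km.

-9.4 km east, 5.2 km north

Circle about each station: (x − 100.9)² + (y + 66.8)² = 131.72²; (x − 48.7)² + (y − 19.9)² = 59.93²; (x − 102.9)² + (y − 116.4)² = 158.04².
Subtracting pairs of circle equations eliminates x²+y² and gives linear equations (the radical axes):
-104.4 x + 173.4 y = 1883.20
4.0 x + 366.4 y = 1867.84
Solving the 2×2 system: x ≈ -9.4, y ≈ 5.2 km.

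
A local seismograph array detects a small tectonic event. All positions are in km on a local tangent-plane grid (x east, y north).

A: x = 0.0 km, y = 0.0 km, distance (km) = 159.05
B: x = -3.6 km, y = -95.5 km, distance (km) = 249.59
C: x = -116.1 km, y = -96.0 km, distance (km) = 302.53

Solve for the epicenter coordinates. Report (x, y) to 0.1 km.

Circle about each station: x² + y² = 159.05²; (x + 3.6)² + (y + 95.5)² = 249.59²; (x + 116.1)² + (y + 96.0)² = 302.53².
Subtracting the A equation from the B and C equations removes the quadratic terms:
-7.2 x − 191.0 y = -27865.06
-232.2 x − 192.0 y = -43532.29
Solving the 2×2 system: x ≈ 69.0, y ≈ 143.3 km.

x ≈ 69.0 km, y ≈ 143.3 km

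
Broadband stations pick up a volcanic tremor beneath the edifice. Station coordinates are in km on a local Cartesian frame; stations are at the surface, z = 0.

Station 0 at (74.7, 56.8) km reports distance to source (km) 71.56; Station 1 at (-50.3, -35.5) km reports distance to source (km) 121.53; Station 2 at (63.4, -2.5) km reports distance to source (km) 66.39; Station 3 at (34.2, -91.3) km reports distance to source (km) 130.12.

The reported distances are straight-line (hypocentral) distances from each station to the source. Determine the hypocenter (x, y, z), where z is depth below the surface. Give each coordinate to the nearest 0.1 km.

Each station gives a sphere (x−x_i)² + (y−y_i)² + z² = d_i² (stations at z=0).
Subtracting the Station 0 sphere from Station 1 and Station 2: z² cancels, leaving linear equations in x and y:
-250.0 x − 184.6 y = -14664.70
-22.6 x − 118.6 y = -4067.32
Solving: x ≈ 38.794, y ≈ 26.902 km (keep extra digits for the depth step; rounded: 38.8, 26.9).
Then from the Station 0 sphere: z² = 71.56² − (x − 74.7)² − (y − 56.8)² with x = 38.794, y = 26.902, so z ≈ 54.201 ≈ 54.2 km.

x ≈ 38.8 km, y ≈ 26.9 km, depth ≈ 54.2 km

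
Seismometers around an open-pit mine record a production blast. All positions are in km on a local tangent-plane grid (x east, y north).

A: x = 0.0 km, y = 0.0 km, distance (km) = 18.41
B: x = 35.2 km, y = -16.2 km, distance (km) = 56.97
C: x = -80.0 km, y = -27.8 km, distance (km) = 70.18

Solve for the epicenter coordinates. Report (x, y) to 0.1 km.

Circle about each station: x² + y² = 18.41²; (x − 35.2)² + (y + 16.2)² = 56.97²; (x + 80.0)² + (y + 27.8)² = 70.18².
Subtracting pairs of circle equations eliminates x²+y² and gives linear equations (the radical axes):
70.4 x − 32.4 y = -1405.17
-160.0 x − 55.6 y = 2586.54
Solving the 2×2 system: x ≈ -17.8, y ≈ 4.7 km.

-17.8 km east, 4.7 km north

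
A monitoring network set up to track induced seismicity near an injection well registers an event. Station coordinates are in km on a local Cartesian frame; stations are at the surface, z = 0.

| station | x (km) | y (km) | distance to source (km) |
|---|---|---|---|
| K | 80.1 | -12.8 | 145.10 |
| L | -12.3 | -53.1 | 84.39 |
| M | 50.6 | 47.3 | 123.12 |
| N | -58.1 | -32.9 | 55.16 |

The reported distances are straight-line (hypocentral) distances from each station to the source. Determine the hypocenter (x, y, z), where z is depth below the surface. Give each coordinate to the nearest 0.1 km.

(-58.3, 5.6, 39.5)

Each station gives a sphere (x−x_i)² + (y−y_i)² + z² = d_i² (stations at z=0).
Subtracting the K sphere from L and M: z² cancels, leaving linear equations in x and y:
-184.8 x − 80.6 y = 10323.39
-59.0 x + 120.2 y = 4113.28
Solving: x ≈ -58.305, y ≈ 5.601 km (keep extra digits for the depth step; rounded: -58.3, 5.6).
Then from the K sphere: z² = 145.10² − (x − 80.1)² − (y + 12.8)² with x = -58.305, y = 5.601, so z ≈ 39.490 ≈ 39.5 km.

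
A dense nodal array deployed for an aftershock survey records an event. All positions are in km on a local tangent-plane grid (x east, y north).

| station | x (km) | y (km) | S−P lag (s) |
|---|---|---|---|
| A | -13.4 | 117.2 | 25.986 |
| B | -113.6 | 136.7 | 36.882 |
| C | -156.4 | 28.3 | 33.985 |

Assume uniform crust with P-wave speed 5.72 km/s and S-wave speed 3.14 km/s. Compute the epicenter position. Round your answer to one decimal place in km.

Distance from S−P lag: d = Δt · v_P v_S / (v_P − v_S) = Δt · (5.72·3.14)/(5.72−3.14) ≈ 6.9616·Δt.
So d_A = 180.90, d_B = 256.76, d_C = 236.59 km.
Circle about each station: (x + 13.4)² + (y − 117.2)² = 180.90²; (x + 113.6)² + (y − 136.7)² = 256.76²; (x + 156.4)² + (y − 28.3)² = 236.59².
Subtracting the A equation from the B and C equations removes the quadratic terms:
-200.4 x + 39.0 y = -15524.44
-286.0 x − 177.8 y = -11903.57
Solving the 2×2 system: x ≈ 68.9, y ≈ -43.9 km.
Check against A (with the unrounded x, y): √((x + 13.4)²+(y − 117.2)²) = 180.93 ≈ 180.90 km. ✓

(68.9, -43.9)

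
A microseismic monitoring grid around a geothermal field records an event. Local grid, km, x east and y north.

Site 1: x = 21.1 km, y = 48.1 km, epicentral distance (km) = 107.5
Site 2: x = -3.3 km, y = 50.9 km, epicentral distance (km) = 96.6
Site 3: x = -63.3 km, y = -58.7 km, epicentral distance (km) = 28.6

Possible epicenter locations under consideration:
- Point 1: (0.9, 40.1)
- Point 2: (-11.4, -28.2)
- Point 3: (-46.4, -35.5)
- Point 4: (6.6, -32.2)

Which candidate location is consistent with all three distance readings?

Point 3

For each candidate, compare |candidate − station| to the reported distance:
Point 1: residuals Site 1 85.8, Site 2 85.0, Site 3 89.2 → max 89.2 km
Point 2: residuals Site 1 24.6, Site 2 17.1, Site 3 31.6 → max 31.6 km
Point 3: residuals Site 1 0.1, Site 2 0.0, Site 3 0.1 → max 0.1 km
Point 4: residuals Site 1 25.9, Site 2 12.9, Site 3 46.2 → max 46.2 km
Only Point 3 has all residuals ≈ 0.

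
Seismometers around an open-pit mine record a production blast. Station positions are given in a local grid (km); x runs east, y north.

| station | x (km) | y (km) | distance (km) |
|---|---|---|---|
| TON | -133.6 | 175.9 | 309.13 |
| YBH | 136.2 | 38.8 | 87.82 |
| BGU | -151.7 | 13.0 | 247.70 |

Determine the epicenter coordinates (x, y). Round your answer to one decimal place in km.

91.0 km east, -36.5 km north

Circle about each station: (x + 133.6)² + (y − 175.9)² = 309.13²; (x − 136.2)² + (y − 38.8)² = 87.82²; (x + 151.7)² + (y − 13.0)² = 247.70².
Subtracting the TON equation from the YBH and BGU equations removes the quadratic terms:
539.6 x − 274.2 y = 59115.11
-36.2 x − 325.8 y = 8598.19
Solving the 2×2 system: x ≈ 91.0, y ≈ -36.5 km.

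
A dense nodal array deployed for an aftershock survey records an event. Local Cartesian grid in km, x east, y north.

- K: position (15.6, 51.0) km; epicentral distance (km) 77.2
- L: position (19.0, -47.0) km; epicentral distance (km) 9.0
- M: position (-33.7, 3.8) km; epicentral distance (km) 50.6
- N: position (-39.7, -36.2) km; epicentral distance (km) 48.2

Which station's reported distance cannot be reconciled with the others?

Solve using three stations at a time. Using K, M, N (subtract circle equations pairwise → linear system) gives (x, y) ≈ (7.4, -25.8).
Distances from that point to each station vs reported:
  K: calculated 77.2 vs reported 77.2 → residual 0.0 km
  L: calculated 24.2 vs reported 9.0 → residual 15.2 km
  M: calculated 50.6 vs reported 50.6 → residual 0.0 km
  N: calculated 48.2 vs reported 48.2 → residual 0.0 km
K, M, N are mutually consistent (residuals ≈ 0); L is off by 15.2 km.

L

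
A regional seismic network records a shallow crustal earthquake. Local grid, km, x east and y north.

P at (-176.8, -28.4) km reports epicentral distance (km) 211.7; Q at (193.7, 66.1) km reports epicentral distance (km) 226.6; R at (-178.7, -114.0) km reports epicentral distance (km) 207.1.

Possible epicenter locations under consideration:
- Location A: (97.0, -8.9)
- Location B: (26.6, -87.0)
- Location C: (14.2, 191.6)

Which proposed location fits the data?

Location B

For each candidate, compare |candidate − station| to the reported distance:
Location A: residuals P 62.8, Q 104.2, R 88.0 → max 104.2 km
Location B: residuals P 0.0, Q 0.0, R 0.0 → max 0.0 km
Location C: residuals P 79.6, Q 7.6, R 154.3 → max 154.3 km
Only Location B has all residuals ≈ 0.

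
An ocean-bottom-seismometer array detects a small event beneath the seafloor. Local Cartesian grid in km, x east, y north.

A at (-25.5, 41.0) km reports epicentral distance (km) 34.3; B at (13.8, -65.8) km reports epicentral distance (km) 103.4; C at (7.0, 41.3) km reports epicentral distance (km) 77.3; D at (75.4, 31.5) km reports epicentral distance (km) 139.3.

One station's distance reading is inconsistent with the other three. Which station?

Solve using three stations at a time. Using B, C, D (subtract circle equations pairwise → linear system) gives (x, y) ≈ (-61.4, 5.2).
Distances from that point to each station vs reported:
  A: calculated 50.7 vs reported 34.3 → residual 16.4 km
  B: calculated 103.5 vs reported 103.4 → residual 0.1 km
  C: calculated 77.4 vs reported 77.3 → residual 0.1 km
  D: calculated 139.3 vs reported 139.3 → residual 0.0 km
B, C, D are mutually consistent (residuals ≈ 0); A is off by 16.4 km.

A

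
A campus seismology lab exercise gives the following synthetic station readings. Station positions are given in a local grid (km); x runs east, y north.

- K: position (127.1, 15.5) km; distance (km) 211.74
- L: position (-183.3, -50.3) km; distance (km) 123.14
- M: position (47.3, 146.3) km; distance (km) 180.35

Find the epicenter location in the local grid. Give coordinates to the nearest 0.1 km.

(-84.5, 23.2)

Circle about each station: (x − 127.1)² + (y − 15.5)² = 211.74²; (x + 183.3)² + (y + 50.3)² = 123.14²; (x − 47.3)² + (y − 146.3)² = 180.35².
Subtracting the K equation from the L and M equations removes the quadratic terms:
-620.8 x − 131.6 y = 49404.69
-159.6 x + 261.6 y = 19554.03
Solving the 2×2 system: x ≈ -84.5, y ≈ 23.2 km.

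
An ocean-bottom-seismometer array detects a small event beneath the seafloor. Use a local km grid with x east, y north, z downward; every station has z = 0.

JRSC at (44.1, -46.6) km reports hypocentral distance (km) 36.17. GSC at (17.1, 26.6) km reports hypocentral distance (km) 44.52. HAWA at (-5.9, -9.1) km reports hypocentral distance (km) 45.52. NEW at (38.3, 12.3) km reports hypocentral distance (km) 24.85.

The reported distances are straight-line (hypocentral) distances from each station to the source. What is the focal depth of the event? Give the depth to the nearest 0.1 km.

Each station gives a sphere (x−x_i)² + (y−y_i)² + z² = d_i² (stations at z=0).
Subtracting the JRSC sphere from GSC and HAWA: z² cancels, leaving linear equations in x and y:
-54.0 x + 146.4 y = -3790.16
-100.0 x + 75.0 y = -4762.55
Solving: x ≈ 38.997, y ≈ -11.505 km (keep extra digits for the depth step; rounded: 39.0, -11.5).
Then from the JRSC sphere: z² = 36.17² − (x − 44.1)² − (y + 46.6)² with x = 38.997, y = -11.505, so z ≈ 7.111 ≈ 7.1 km.
Check against NEW (with the unrounded solution): distance 24.85 ≈ 24.85 km. ✓

z ≈ 7.1 km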